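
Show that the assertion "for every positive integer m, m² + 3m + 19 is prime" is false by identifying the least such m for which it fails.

m = 15

For m = 1, 2, 3, 4, …, 12, 13, 14 the conclusion holds.
m = 15: m² + 3m + 19 = 289 = 17 × 17, composite.
Thus m = 15 disproves the claim, and no smaller m works.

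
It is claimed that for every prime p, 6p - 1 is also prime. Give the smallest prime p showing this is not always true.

A counterexample is any prime p such that 6p - 1 is not prime; we check each in order.
The first 4 eligible values, up to p = 7, all satisfy the conclusion.
p = 11: 6p - 1 = 65 = 5 × 13, not prime.
Thus p = 11 disproves the claim, and no smaller p works.

p = 11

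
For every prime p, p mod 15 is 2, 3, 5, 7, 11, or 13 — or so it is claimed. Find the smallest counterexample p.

p = 19

Check each prime p in order until the claim fails.
p = 2: 2 mod 15 = 2.
p = 3: 3 mod 15 = 3.
p = 5: 5 mod 15 = 5.
p = 7: 7 mod 15 = 7.
p = 11: 11 mod 15 = 11.
p = 13: 13 mod 15 = 13.
p = 17: 17 mod 15 = 2.
p = 19: 19 mod 15 = 4 — not in {2, 3, 5, 7, 11, 13}.
Hence p = 19 is a counterexample.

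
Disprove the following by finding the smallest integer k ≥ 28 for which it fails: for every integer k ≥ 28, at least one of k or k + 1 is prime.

k = 32

For k = 28, 29, 30, 31 the conclusion holds.
k = 32: 32 = 2 × 16; 33 = 3 × 11 — both composite.
Hence k = 32 is a counterexample.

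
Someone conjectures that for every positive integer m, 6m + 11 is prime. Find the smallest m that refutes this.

m = 4

We need the least positive integer m for which 6m + 11 is not prime.
For m = 1, 2, 3 the conclusion holds.
m = 4: 6m + 11 = 35 = 5 × 7, composite.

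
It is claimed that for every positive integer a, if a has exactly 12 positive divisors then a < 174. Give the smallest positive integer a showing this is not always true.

a = 198

A counterexample is any positive integer a such that a has exactly 12 positive divisors but the claim fails; we check each in order.
For a = 60, 72, 84, 90, …, 150, 156, 160 the conclusion holds.
a = 198: τ(198) = 12; 198 ≥ 174.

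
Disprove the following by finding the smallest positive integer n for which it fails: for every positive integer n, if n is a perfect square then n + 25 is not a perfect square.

n = 144

A counterexample is any positive integer n such that n is a perfect square but n + 25 is a perfect square; we check each in order.
For n = 1, 4, 9, 16, …, 81, 100, 121 the conclusion holds.
n = 144: 144 = 12² and 144 + 25 = 169 = 13².
So n = 144 is the smallest counterexample.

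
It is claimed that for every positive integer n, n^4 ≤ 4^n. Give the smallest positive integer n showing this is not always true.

For n = 1, 2 the conclusion holds.
n = 3: n^4 = 81 and 4^n = 64, so 81 > 64.

n = 3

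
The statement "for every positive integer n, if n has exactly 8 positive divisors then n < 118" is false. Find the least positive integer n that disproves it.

A counterexample is any positive integer n such that n has exactly 8 positive divisors but the claim fails; we check each in order.
For n = 24, 30, 40, 42, …, 105, 110, 114 the conclusion holds.
n = 128: τ(128) = 8; 128 ≥ 118.

n = 128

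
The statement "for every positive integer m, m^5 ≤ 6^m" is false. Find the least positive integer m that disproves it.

m = 1: m^5 = 1 and 6^m = 6, so 1 ≤ 6.
m = 2: m^5 = 32 and 6^m = 36, so 32 ≤ 36.
m = 3: m^5 = 243 and 6^m = 216, so 243 > 216.
Thus m = 3 disproves the claim, and no smaller m works.

m = 3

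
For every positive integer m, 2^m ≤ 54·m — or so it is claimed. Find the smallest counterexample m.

The first 8 eligible values, up to m = 8, all satisfy the conclusion.
m = 9: 2^m = 512 and 54·m = 486, so 512 > 486.
Thus m = 9 disproves the claim, and no smaller m works.

m = 9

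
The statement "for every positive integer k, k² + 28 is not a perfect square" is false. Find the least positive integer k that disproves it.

A counterexample is any positive integer k such that k² + 28 is a perfect square; we check each in order.
k = 1: 1² + 28 = 29, not a perfect square.
k = 2: 2² + 28 = 32, not a perfect square.
k = 3: 3² + 28 = 37, not a perfect square.
k = 4: 4² + 28 = 44, not a perfect square.
k = 5: 5² + 28 = 53, not a perfect square.
k = 6: 6² + 28 = 64 = 8², a perfect square.
Thus k = 6 disproves the claim, and no smaller k works.

k = 6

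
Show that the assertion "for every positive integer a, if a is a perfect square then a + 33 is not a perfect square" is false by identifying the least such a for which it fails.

A counterexample is any positive integer a such that a is a perfect square but a + 33 is a perfect square; we check each in order.
For a = 1, 4, 9 the conclusion holds.
a = 16: 16 = 4² and 16 + 33 = 49 = 7².
Thus a = 16 disproves the claim, and no smaller a works.

a = 16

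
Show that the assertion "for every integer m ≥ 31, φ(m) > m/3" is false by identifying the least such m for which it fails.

We need the least integer m ≥ 31 for which the claim fails.
The first 5 eligible values, up to m = 35, all satisfy the conclusion.
m = 36: φ(36) = 12 and 36/3 = 12, so φ(36) ≤ 36/3.

m = 36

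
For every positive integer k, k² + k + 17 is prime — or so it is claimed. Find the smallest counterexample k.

We need the least positive integer k for which k² + k + 17 is not prime.
For k = 1, 2, 3, 4, …, 13, 14, 15 the conclusion holds.
k = 16: k² + k + 17 = 289 = 17 × 17, composite.

k = 16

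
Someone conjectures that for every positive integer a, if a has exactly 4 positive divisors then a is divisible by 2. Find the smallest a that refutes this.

a = 15

We need the least positive integer a for which a has exactly 4 positive divisors but a is not divisible by 2.
For a = 6, 8, 10, 14 the conclusion holds.
a = 15: τ(15) = 4; 15 mod 2 = 1.
Thus a = 15 disproves the claim, and no smaller a works.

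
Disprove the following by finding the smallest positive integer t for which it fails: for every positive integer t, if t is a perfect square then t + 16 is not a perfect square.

t = 9

For t = 1, 4 the conclusion holds.
t = 9: 9 = 3² and 9 + 16 = 25 = 5².
Thus t = 9 disproves the claim, and no smaller t works.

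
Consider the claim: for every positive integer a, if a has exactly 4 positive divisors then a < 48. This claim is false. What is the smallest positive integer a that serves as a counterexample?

For a = 6, 8, 10, 14, …, 38, 39, 46 the conclusion holds.
a = 51: τ(51) = 4; 51 ≥ 48.

a = 51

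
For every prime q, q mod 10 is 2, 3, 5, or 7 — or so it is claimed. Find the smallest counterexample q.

We need the least prime q for which the claim fails.
The first 4 eligible values, up to q = 7, all satisfy the conclusion.
q = 11: 11 mod 10 = 1 — not in {2, 3, 5, 7}.
Thus q = 11 disproves the claim, and no smaller q works.

q = 11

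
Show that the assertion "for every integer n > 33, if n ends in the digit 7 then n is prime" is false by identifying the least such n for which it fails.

n = 57

For n = 37, 47 the conclusion holds.
n = 57: 57 ends in 7; 57 = 3 × 19, composite.
So n = 57 is the smallest counterexample.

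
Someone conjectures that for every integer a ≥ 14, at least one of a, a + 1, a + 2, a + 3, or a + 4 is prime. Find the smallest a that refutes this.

Check each integer a ≥ 14 in order until a, a + 1, a + 2, a + 3, a + 4 are all composite.
The first 10 eligible values, up to a = 23, all satisfy the conclusion.
a = 24: 24 = 2 × 12; 25 = 5 × 5; 26 = 2 × 13; 27 = 3 × 9; 28 = 2 × 14 — all composite.
Thus a = 24 disproves the claim, and no smaller a works.

a = 24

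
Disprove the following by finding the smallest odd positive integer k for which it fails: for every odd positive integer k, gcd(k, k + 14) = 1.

For k = 1, 3, 5 the conclusion holds.
k = 7: gcd(7, 21) = 7.

k = 7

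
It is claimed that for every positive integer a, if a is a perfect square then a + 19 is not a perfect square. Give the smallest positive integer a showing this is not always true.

Check each positive integer a in order until a is a perfect square but a + 19 is a perfect square.
The first 8 eligible values, up to a = 64, all satisfy the conclusion.
a = 81: 81 = 9² and 81 + 19 = 100 = 10².

a = 81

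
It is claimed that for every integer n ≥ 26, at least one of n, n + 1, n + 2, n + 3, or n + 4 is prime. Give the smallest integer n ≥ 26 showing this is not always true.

n = 32

A counterexample is any integer n ≥ 26 such that n, n + 1, n + 2, n + 3, n + 4 are all composite; we check each in order.
The first 6 eligible values, up to n = 31, all satisfy the conclusion.
n = 32: 32 = 2 × 16; 33 = 3 × 11; 34 = 2 × 17; 35 = 5 × 7; 36 = 2 × 18 — all composite.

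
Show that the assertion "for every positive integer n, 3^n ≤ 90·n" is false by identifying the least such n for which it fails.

We need the least positive integer n for which 3^n > 90·n.
For n = 1, 2, 3, 4, 5 the conclusion holds.
n = 6: 3^n = 729 and 90·n = 540, so 729 > 540.

n = 6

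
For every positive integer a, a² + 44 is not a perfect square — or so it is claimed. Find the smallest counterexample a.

For a = 1, 2, 3, 4, 5, 6, 7, 8, 9 the conclusion holds.
a = 10: 10² + 44 = 144 = 12², a perfect square.

a = 10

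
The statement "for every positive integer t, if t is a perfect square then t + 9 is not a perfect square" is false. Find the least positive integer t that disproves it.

t = 16

For t = 1, 4, 9 the conclusion holds.
t = 16: 16 = 4² and 16 + 9 = 25 = 5².
Thus t = 16 disproves the claim, and no smaller t works.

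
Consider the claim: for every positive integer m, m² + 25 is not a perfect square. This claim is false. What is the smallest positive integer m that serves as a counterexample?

Check each positive integer m in order until m² + 25 is a perfect square.
For m = 1, 2, 3, 4, …, 9, 10, 11 the conclusion holds.
m = 12: 12² + 25 = 169 = 13², a perfect square.

m = 12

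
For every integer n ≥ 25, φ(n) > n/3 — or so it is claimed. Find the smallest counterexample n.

n = 30

n = 25: φ(25) = 20 and 25/3 = 25/3, so φ(25) > 25/3.
n = 26: φ(26) = 12 and 26/3 = 26/3, so φ(26) > 26/3.
n = 27: φ(27) = 18 and 27/3 = 9, so φ(27) > 27/3.
n = 28: φ(28) = 12 and 28/3 = 28/3, so φ(28) > 28/3.
n = 29: φ(29) = 28 and 29/3 = 29/3, so φ(29) > 29/3.
n = 30: φ(30) = 8 and 30/3 = 10, so φ(30) ≤ 30/3.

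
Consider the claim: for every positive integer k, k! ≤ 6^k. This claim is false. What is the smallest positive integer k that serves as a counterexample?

A counterexample is any positive integer k such that k! > 6^k; we check each in order.
The first 13 eligible values, up to k = 13, all satisfy the conclusion.
k = 14: k! = 87178291200 and 6^k = 78364164096, so 87178291200 > 78364164096.

k = 14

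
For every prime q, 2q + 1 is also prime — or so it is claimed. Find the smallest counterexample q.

We need the least prime q for which 2q + 1 is not prime.
For q = 2, 3, 5 the conclusion holds.
q = 7: 2q + 1 = 15 = 3 × 5, not prime.

q = 7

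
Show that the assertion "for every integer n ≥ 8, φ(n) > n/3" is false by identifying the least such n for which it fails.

n = 12

The first 4 eligible values, up to n = 11, all satisfy the conclusion.
n = 12: φ(12) = 4 and 12/3 = 4, so φ(12) ≤ 12/3.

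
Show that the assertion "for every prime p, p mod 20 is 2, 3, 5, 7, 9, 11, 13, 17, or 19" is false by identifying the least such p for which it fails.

For p = 2, 3, 5, 7, …, 29, 31, 37 the conclusion holds.
p = 41: 41 mod 20 = 1 — not in {2, 3, 5, 7, 9, 11, 13, 17, 19}.

p = 41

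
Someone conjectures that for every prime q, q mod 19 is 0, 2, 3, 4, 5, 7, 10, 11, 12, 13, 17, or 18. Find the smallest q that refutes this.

A counterexample is any prime q such that the claim fails; we check each in order.
The first 14 eligible values, up to q = 43, all satisfy the conclusion.
q = 47: 47 mod 19 = 9 — not in {0, 2, 3, 4, 5, 7, 10, 11, 12, 13, 17, 18}.
Thus q = 47 disproves the claim, and no smaller q works.

q = 47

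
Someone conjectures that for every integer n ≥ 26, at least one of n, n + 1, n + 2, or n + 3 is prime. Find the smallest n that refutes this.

We need the least integer n ≥ 26 for which n, n + 1, n + 2, n + 3 are all composite.
For n = 26, 27, 28, 29, 30, 31 the conclusion holds.
n = 32: 32 = 2 × 16; 33 = 3 × 11; 34 = 2 × 17; 35 = 5 × 7 — all composite.

n = 32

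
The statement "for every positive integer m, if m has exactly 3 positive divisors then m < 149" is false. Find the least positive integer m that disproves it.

m = 169

We need the least positive integer m for which m has exactly 3 positive divisors but the claim fails.
m = 4: τ(4) = 3; 4 < 149.
m = 9: τ(9) = 3; 9 < 149.
m = 25: τ(25) = 3; 25 < 149.
m = 49: τ(49) = 3; 49 < 149.
m = 121: τ(121) = 3; 121 < 149.
m = 169: τ(169) = 3; 169 ≥ 149.
Thus m = 169 disproves the claim, and no smaller m works.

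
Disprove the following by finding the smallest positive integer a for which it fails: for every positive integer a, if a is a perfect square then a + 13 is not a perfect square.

a = 36

A counterexample is any positive integer a such that a is a perfect square but a + 13 is a perfect square; we check each in order.
The first 5 eligible values, up to a = 25, all satisfy the conclusion.
a = 36: 36 = 6² and 36 + 13 = 49 = 7².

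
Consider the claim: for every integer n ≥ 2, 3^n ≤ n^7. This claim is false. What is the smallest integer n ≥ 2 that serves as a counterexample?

We need the least integer n ≥ 2 for which 3^n > n^7.
For n = 2, 3, 4, 5, …, 16, 17, 18 the conclusion holds.
n = 19: 3^n = 1162261467 and n^7 = 893871739, so 1162261467 > 893871739.
Thus n = 19 disproves the claim, and no smaller n works.

n = 19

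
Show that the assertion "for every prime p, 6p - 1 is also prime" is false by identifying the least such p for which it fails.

p = 11

Check each prime p in order until 6p - 1 is not prime.
p = 2: 6p - 1 = 11, prime.
p = 3: 6p - 1 = 17, prime.
p = 5: 6p - 1 = 29, prime.
p = 7: 6p - 1 = 41, prime.
p = 11: 6p - 1 = 65 = 5 × 13, not prime.
Thus p = 11 disproves the claim, and no smaller p works.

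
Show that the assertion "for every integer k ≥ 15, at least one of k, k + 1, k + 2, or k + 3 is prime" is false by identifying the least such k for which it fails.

k = 24

A counterexample is any integer k ≥ 15 such that k, k + 1, k + 2, k + 3 are all composite; we check each in order.
The first 9 eligible values, up to k = 23, all satisfy the conclusion.
k = 24: 24 = 2 × 12; 25 = 5 × 5; 26 = 2 × 13; 27 = 3 × 9 — all composite.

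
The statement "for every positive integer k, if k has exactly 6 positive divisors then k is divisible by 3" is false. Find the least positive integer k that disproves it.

A counterexample is any positive integer k such that k has exactly 6 positive divisors but k is not divisible by 3; we check each in order.
k = 12: τ(12) = 6; 12 mod 3 = 0.
k = 18: τ(18) = 6; 18 mod 3 = 0.
k = 20: τ(20) = 6; 20 mod 3 = 2.
Hence k = 20 is a counterexample.

k = 20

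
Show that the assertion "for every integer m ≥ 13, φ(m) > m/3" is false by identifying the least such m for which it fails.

m = 18

A counterexample is any integer m ≥ 13 such that the claim fails; we check each in order.
For m = 13, 14, 15, 16, 17 the conclusion holds.
m = 18: φ(18) = 6 and 18/3 = 6, so φ(18) ≤ 18/3.
So m = 18 is the smallest counterexample.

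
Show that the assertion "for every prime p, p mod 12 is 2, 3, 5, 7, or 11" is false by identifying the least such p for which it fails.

Check each prime p in order until the claim fails.
For p = 2, 3, 5, 7, 11 the conclusion holds.
p = 13: 13 mod 12 = 1 — not in {2, 3, 5, 7, 11}.
Thus p = 13 disproves the claim, and no smaller p works.

p = 13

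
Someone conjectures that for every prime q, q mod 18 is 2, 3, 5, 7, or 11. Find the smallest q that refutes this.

q = 13

q = 2: 2 mod 18 = 2.
q = 3: 3 mod 18 = 3.
q = 5: 5 mod 18 = 5.
q = 7: 7 mod 18 = 7.
q = 11: 11 mod 18 = 11.
q = 13: 13 mod 18 = 13 — not in {2, 3, 5, 7, 11}.
So q = 13 is the smallest counterexample.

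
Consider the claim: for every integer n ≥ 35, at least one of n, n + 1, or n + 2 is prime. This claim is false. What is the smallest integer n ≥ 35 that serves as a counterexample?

n = 35: 37 is prime.
n = 36: 37 is prime.
n = 37: 37 is prime.
n = 38: 38 = 2 × 19; 39 = 3 × 13; 40 = 2 × 20 — all composite.

n = 38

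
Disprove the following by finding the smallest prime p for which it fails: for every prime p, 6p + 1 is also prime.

We need the least prime p for which 6p + 1 is not prime.
For p = 2, 3, 5, 7, 11, 13, 17 the conclusion holds.
p = 19: 6p + 1 = 115 = 5 × 23, not prime.

p = 19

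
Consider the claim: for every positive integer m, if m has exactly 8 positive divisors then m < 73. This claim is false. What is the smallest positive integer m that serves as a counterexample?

m = 78

We need the least positive integer m for which m has exactly 8 positive divisors but the claim fails.
The first 8 eligible values, up to m = 70, all satisfy the conclusion.
m = 78: τ(78) = 8; 78 ≥ 73.
Thus m = 78 disproves the claim, and no smaller m works.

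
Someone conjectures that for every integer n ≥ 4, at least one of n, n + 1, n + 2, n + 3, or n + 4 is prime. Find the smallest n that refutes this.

A counterexample is any integer n ≥ 4 such that n, n + 1, n + 2, n + 3, n + 4 are all composite; we check each in order.
For n = 4, 5, 6, 7, …, 21, 22, 23 the conclusion holds.
n = 24: 24 = 2 × 12; 25 = 5 × 5; 26 = 2 × 13; 27 = 3 × 9; 28 = 2 × 14 — all composite.
Hence n = 24 is a counterexample.

n = 24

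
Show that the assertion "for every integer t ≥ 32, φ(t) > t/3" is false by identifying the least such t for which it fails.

t = 36

We need the least integer t ≥ 32 for which the claim fails.
The first 4 eligible values, up to t = 35, all satisfy the conclusion.
t = 36: φ(36) = 12 and 36/3 = 12, so φ(36) ≤ 36/3.
So t = 36 is the smallest counterexample.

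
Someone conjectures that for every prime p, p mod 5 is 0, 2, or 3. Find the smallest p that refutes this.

Check each prime p in order until the claim fails.
The first 4 eligible values, up to p = 7, all satisfy the conclusion.
p = 11: 11 mod 5 = 1 — not in {0, 2, 3}.
Thus p = 11 disproves the claim, and no smaller p works.

p = 11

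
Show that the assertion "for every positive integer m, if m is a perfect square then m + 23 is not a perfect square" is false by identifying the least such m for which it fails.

m = 121

We need the least positive integer m for which m is a perfect square but m + 23 is a perfect square.
For m = 1, 4, 9, 16, 25, 36, 49, 64, 81, 100 the conclusion holds.
m = 121: 121 = 11² and 121 + 23 = 144 = 12².
Thus m = 121 disproves the claim, and no smaller m works.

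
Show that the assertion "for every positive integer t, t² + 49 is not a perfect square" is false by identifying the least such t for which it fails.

A counterexample is any positive integer t such that t² + 49 is a perfect square; we check each in order.
For t = 1, 2, 3, 4, …, 21, 22, 23 the conclusion holds.
t = 24: 24² + 49 = 625 = 25², a perfect square.

t = 24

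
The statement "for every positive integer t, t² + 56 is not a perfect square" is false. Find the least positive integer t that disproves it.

t = 5

A counterexample is any positive integer t such that t² + 56 is a perfect square; we check each in order.
t = 1: 1² + 56 = 57, not a perfect square.
t = 2: 2² + 56 = 60, not a perfect square.
t = 3: 3² + 56 = 65, not a perfect square.
t = 4: 4² + 56 = 72, not a perfect square.
t = 5: 5² + 56 = 81 = 9², a perfect square.
So t = 5 is the smallest counterexample.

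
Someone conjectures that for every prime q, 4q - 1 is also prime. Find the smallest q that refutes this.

q = 7

q = 2: 4q - 1 = 7, prime.
q = 3: 4q - 1 = 11, prime.
q = 5: 4q - 1 = 19, prime.
q = 7: 4q - 1 = 27 = 3 × 9, not prime.
So q = 7 is the smallest counterexample.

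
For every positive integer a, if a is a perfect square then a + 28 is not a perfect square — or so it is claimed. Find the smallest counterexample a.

For a = 1, 4, 9, 16, 25 the conclusion holds.
a = 36: 36 = 6² and 36 + 28 = 64 = 8².

a = 36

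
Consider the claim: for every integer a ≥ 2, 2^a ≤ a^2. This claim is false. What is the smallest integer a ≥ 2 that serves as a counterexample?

a = 5

For a = 2, 3, 4 the conclusion holds.
a = 5: 2^a = 32 and a^2 = 25, so 32 > 25.
Thus a = 5 disproves the claim, and no smaller a works.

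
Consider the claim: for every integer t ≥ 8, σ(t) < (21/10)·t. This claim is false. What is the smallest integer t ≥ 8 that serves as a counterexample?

t = 12

The first 4 eligible values, up to t = 11, all satisfy the conclusion.
t = 12: σ(12) = 28; 28 ≥ 126/5.
Thus t = 12 disproves the claim, and no smaller t works.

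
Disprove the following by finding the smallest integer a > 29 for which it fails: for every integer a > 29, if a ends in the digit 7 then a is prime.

a = 57

Check each integer a > 29 in order until a ends in the digit 7 but a is not prime.
For a = 37, 47 the conclusion holds.
a = 57: 57 ends in 7; 57 = 3 × 19, composite.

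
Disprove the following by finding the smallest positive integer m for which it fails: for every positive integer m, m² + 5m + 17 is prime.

Check each positive integer m in order until m² + 5m + 17 is not prime.
m = 1: m² + 5m + 17 = 23, prime.
m = 2: m² + 5m + 17 = 31, prime.
m = 3: m² + 5m + 17 = 41, prime.
m = 4: m² + 5m + 17 = 53, prime.
m = 5: m² + 5m + 17 = 67, prime.
m = 6: m² + 5m + 17 = 83, prime.
m = 7: m² + 5m + 17 = 101, prime.
m = 8: m² + 5m + 17 = 121 = 11 × 11, composite.

m = 8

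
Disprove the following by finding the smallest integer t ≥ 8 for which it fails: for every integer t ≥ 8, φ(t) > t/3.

t = 12

Check each integer t ≥ 8 in order until the claim fails.
t = 8: φ(8) = 4 and 8/3 = 8/3, so φ(8) > 8/3.
t = 9: φ(9) = 6 and 9/3 = 3, so φ(9) > 9/3.
t = 10: φ(10) = 4 and 10/3 = 10/3, so φ(10) > 10/3.
t = 11: φ(11) = 10 and 11/3 = 11/3, so φ(11) > 11/3.
t = 12: φ(12) = 4 and 12/3 = 4, so φ(12) ≤ 12/3.
Hence t = 12 is a counterexample.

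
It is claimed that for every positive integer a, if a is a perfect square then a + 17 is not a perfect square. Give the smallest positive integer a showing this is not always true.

a = 64

We need the least positive integer a for which a is a perfect square but a + 17 is a perfect square.
For a = 1, 4, 9, 16, 25, 36, 49 the conclusion holds.
a = 64: 64 = 8² and 64 + 17 = 81 = 9².
Hence a = 64 is a counterexample.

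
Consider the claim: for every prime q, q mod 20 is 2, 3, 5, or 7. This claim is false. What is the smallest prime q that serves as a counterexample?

The first 4 eligible values, up to q = 7, all satisfy the conclusion.
q = 11: 11 mod 20 = 11 — not in {2, 3, 5, 7}.

q = 11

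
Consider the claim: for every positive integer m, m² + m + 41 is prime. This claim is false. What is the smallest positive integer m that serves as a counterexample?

Check each positive integer m in order until m² + m + 41 is not prime.
For m = 1, 2, 3, 4, …, 37, 38, 39 the conclusion holds.
m = 40: m² + m + 41 = 1681 = 41 × 41, composite.

m = 40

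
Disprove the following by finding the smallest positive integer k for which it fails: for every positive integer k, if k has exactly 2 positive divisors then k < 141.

The first 34 eligible values, up to k = 139, all satisfy the conclusion.
k = 149: τ(149) = 2; 149 ≥ 141.
Hence k = 149 is a counterexample.

k = 149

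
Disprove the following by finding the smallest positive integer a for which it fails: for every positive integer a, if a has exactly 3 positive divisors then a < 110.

Check each positive integer a in order until a has exactly 3 positive divisors but the claim fails.
For a = 4, 9, 25, 49 the conclusion holds.
a = 121: τ(121) = 3; 121 ≥ 110.
Hence a = 121 is a counterexample.

a = 121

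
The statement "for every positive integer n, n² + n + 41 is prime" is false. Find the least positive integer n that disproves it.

n = 40

For n = 1, 2, 3, 4, …, 37, 38, 39 the conclusion holds.
n = 40: n² + n + 41 = 1681 = 41 × 41, composite.
Thus n = 40 disproves the claim, and no smaller n works.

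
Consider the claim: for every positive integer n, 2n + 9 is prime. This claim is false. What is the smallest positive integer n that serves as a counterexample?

n = 3

For n = 1, 2 the conclusion holds.
n = 3: 2n + 9 = 15 = 3 × 5, composite.
Hence n = 3 is a counterexample.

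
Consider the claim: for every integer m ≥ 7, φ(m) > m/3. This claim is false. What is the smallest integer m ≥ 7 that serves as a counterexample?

m = 12

m = 7: φ(7) = 6 and 7/3 = 7/3, so φ(7) > 7/3.
m = 8: φ(8) = 4 and 8/3 = 8/3, so φ(8) > 8/3.
m = 9: φ(9) = 6 and 9/3 = 3, so φ(9) > 9/3.
m = 10: φ(10) = 4 and 10/3 = 10/3, so φ(10) > 10/3.
m = 11: φ(11) = 10 and 11/3 = 11/3, so φ(11) > 11/3.
m = 12: φ(12) = 4 and 12/3 = 4, so φ(12) ≤ 12/3.
Thus m = 12 disproves the claim, and no smaller m works.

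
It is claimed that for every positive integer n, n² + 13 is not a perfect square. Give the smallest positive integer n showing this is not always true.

For n = 1, 2, 3, 4, 5 the conclusion holds.
n = 6: 6² + 13 = 49 = 7², a perfect square.

n = 6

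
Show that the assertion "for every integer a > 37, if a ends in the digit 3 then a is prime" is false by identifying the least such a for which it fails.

a = 63

We need the least integer a > 37 for which a ends in the digit 3 but a is not prime.
a = 43: 43 ends in 3 and is prime.
a = 53: 53 ends in 3 and is prime.
a = 63: 63 ends in 3; 63 = 3 × 21, composite.
So a = 63 is the smallest counterexample.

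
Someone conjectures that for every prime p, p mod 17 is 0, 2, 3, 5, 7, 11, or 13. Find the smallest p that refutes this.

For p = 2, 3, 5, 7, 11, 13, 17, 19 the conclusion holds.
p = 23: 23 mod 17 = 6 — not in {0, 2, 3, 5, 7, 11, 13}.
So p = 23 is the smallest counterexample.

p = 23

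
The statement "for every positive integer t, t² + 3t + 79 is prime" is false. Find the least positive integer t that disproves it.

t = 5

t = 1: t² + 3t + 79 = 83, prime.
t = 2: t² + 3t + 79 = 89, prime.
t = 3: t² + 3t + 79 = 97, prime.
t = 4: t² + 3t + 79 = 107, prime.
t = 5: t² + 3t + 79 = 119 = 7 × 17, composite.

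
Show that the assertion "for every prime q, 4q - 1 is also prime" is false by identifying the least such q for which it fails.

We need the least prime q for which 4q - 1 is not prime.
q = 2: 4q - 1 = 7, prime.
q = 3: 4q - 1 = 11, prime.
q = 5: 4q - 1 = 19, prime.
q = 7: 4q - 1 = 27 = 3 × 9, not prime.

q = 7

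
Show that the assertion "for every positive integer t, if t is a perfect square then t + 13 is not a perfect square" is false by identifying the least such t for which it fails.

t = 36

For t = 1, 4, 9, 16, 25 the conclusion holds.
t = 36: 36 = 6² and 36 + 13 = 49 = 7².
So t = 36 is the smallest counterexample.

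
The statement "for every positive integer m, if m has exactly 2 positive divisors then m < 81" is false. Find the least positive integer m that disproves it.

m = 83

A counterexample is any positive integer m such that m has exactly 2 positive divisors but the claim fails; we check each in order.
For m = 2, 3, 5, 7, …, 71, 73, 79 the conclusion holds.
m = 83: τ(83) = 2; 83 ≥ 81.
Hence m = 83 is a counterexample.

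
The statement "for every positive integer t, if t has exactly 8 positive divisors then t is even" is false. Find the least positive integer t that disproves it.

t = 105

A counterexample is any positive integer t such that t has exactly 8 positive divisors but t is odd; we check each in order.
For t = 24, 30, 40, 42, …, 88, 102, 104 the conclusion holds.
t = 105: divisors of 105: 1, 3, 5, 7, 15, 21, 35, 105; 105 is odd.
Thus t = 105 disproves the claim, and no smaller t works.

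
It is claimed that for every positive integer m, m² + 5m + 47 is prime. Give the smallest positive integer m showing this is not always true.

We need the least positive integer m for which m² + 5m + 47 is not prime.
For m = 1, 2, 3, 4, …, 35, 36, 37 the conclusion holds.
m = 38: m² + 5m + 47 = 1681 = 41 × 41, composite.

m = 38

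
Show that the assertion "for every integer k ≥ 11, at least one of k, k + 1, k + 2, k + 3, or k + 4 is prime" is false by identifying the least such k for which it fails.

k = 24

For k = 11, 12, 13, 14, …, 21, 22, 23 the conclusion holds.
k = 24: 24 = 2 × 12; 25 = 5 × 5; 26 = 2 × 13; 27 = 3 × 9; 28 = 2 × 14 — all composite.
So k = 24 is the smallest counterexample.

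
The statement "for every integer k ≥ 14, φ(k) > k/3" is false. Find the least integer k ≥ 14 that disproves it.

The first 4 eligible values, up to k = 17, all satisfy the conclusion.
k = 18: φ(18) = 6 and 18/3 = 6, so φ(18) ≤ 18/3.
So k = 18 is the smallest counterexample.

k = 18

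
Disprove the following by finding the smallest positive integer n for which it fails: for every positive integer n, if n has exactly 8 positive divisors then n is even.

Check each positive integer n in order until n has exactly 8 positive divisors but n is odd.
The first 12 eligible values, up to n = 104, all satisfy the conclusion.
n = 105: divisors of 105: 1, 3, 5, 7, 15, 21, 35, 105; 105 is odd.

n = 105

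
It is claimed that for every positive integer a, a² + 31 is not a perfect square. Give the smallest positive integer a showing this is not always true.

a = 15

The first 14 eligible values, up to a = 14, all satisfy the conclusion.
a = 15: 15² + 31 = 256 = 16², a perfect square.
Hence a = 15 is a counterexample.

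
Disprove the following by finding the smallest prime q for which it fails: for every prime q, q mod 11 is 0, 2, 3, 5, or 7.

The first 6 eligible values, up to q = 13, all satisfy the conclusion.
q = 17: 17 mod 11 = 6 — not in {0, 2, 3, 5, 7}.

q = 17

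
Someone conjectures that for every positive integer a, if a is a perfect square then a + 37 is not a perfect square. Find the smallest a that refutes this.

A counterexample is any positive integer a such that a is a perfect square but a + 37 is a perfect square; we check each in order.
The first 17 eligible values, up to a = 289, all satisfy the conclusion.
a = 324: 324 = 18² and 324 + 37 = 361 = 19².

a = 324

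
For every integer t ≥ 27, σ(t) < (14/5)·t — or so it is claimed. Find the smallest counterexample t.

t = 60

The first 33 eligible values, up to t = 59, all satisfy the conclusion.
t = 60: σ(60) = 168; 168 ≥ 168.
Thus t = 60 disproves the claim, and no smaller t works.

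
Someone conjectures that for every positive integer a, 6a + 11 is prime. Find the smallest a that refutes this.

a = 4

A counterexample is any positive integer a such that 6a + 11 is not prime; we check each in order.
a = 1: 6a + 11 = 17, prime.
a = 2: 6a + 11 = 23, prime.
a = 3: 6a + 11 = 29, prime.
a = 4: 6a + 11 = 35 = 5 × 7, composite.
So a = 4 is the smallest counterexample.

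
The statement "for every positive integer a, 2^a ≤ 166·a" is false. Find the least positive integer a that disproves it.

The first 10 eligible values, up to a = 10, all satisfy the conclusion.
a = 11: 2^a = 2048 and 166·a = 1826, so 2048 > 1826.

a = 11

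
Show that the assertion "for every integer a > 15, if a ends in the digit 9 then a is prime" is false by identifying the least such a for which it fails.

a = 39

a = 19: 19 ends in 9 and is prime.
a = 29: 29 ends in 9 and is prime.
a = 39: 39 ends in 9; 39 = 3 × 13, composite.
Hence a = 39 is a counterexample.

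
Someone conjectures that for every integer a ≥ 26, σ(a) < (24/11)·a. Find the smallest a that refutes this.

For a = 26, 27, 28, 29 the conclusion holds.
a = 30: σ(30) = 72; 72 ≥ 720/11.

a = 30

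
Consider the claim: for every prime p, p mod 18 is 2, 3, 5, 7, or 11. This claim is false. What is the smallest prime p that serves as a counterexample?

p = 13

The first 5 eligible values, up to p = 11, all satisfy the conclusion.
p = 13: 13 mod 18 = 13 — not in {2, 3, 5, 7, 11}.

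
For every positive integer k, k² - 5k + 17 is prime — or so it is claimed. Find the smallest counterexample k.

Check each positive integer k in order until k² - 5k + 17 is not prime.
For k = 1, 2, 3, 4, …, 10, 11, 12 the conclusion holds.
k = 13: k² - 5k + 17 = 121 = 11 × 11, composite.
So k = 13 is the smallest counterexample.

k = 13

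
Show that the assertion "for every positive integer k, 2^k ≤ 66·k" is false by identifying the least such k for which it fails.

Check each positive integer k in order until 2^k > 66·k.
For k = 1, 2, 3, 4, 5, 6, 7, 8, 9 the conclusion holds.
k = 10: 2^k = 1024 and 66·k = 660, so 1024 > 660.
So k = 10 is the smallest counterexample.

k = 10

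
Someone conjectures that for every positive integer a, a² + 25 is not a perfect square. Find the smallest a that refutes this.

a = 12

For a = 1, 2, 3, 4, …, 9, 10, 11 the conclusion holds.
a = 12: 12² + 25 = 169 = 13², a perfect square.
Thus a = 12 disproves the claim, and no smaller a works.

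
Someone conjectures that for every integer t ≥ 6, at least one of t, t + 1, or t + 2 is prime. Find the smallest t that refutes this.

t = 8

Check each integer t ≥ 6 in order until t, t + 1, t + 2 are all composite.
t = 6: 7 is prime.
t = 7: 7 is prime.
t = 8: 8 = 2 × 4; 9 = 3 × 3; 10 = 2 × 5 — all composite.
Hence t = 8 is a counterexample.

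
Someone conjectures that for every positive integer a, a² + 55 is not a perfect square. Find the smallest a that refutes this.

For a = 1, 2 the conclusion holds.
a = 3: 3² + 55 = 64 = 8², a perfect square.

a = 3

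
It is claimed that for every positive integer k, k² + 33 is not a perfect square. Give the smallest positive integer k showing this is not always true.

A counterexample is any positive integer k such that k² + 33 is a perfect square; we check each in order.
k = 1: 1² + 33 = 34, not a perfect square.
k = 2: 2² + 33 = 37, not a perfect square.
k = 3: 3² + 33 = 42, not a perfect square.
k = 4: 4² + 33 = 49 = 7², a perfect square.

k = 4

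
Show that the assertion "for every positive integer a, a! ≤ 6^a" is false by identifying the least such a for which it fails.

Check each positive integer a in order until a! > 6^a.
For a = 1, 2, 3, 4, …, 11, 12, 13 the conclusion holds.
a = 14: a! = 87178291200 and 6^a = 78364164096, so 87178291200 > 78364164096.

a = 14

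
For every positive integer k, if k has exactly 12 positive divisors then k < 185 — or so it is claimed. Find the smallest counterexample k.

A counterexample is any positive integer k such that k has exactly 12 positive divisors but the claim fails; we check each in order.
For k = 60, 72, 84, 90, …, 150, 156, 160 the conclusion holds.
k = 198: τ(198) = 12; 198 ≥ 185.
Hence k = 198 is a counterexample.

k = 198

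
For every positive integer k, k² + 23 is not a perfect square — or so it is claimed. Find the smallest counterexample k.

Check each positive integer k in order until k² + 23 is a perfect square.
For k = 1, 2, 3, 4, 5, 6, 7, 8, 9, 10 the conclusion holds.
k = 11: 11² + 23 = 144 = 12², a perfect square.

k = 11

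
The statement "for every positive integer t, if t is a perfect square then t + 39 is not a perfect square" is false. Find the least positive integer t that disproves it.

t = 1: 1 + 39 = 40, not a perfect square.
t = 4: 4 + 39 = 43, not a perfect square.
t = 9: 9 + 39 = 48, not a perfect square.
t = 16: 16 + 39 = 55, not a perfect square.
t = 25: 25 = 5² and 25 + 39 = 64 = 8².

t = 25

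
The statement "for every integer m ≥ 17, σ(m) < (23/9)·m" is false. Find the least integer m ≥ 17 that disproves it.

m = 48

The first 31 eligible values, up to m = 47, all satisfy the conclusion.
m = 48: σ(48) = 124; 124 ≥ 368/3.
Hence m = 48 is a counterexample.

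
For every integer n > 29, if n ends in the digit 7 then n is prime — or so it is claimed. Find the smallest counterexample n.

We need the least integer n > 29 for which n ends in the digit 7 but n is not prime.
n = 37: 37 ends in 7 and is prime.
n = 47: 47 ends in 7 and is prime.
n = 57: 57 ends in 7; 57 = 3 × 19, composite.

n = 57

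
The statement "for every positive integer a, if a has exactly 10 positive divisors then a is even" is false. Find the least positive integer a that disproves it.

A counterexample is any positive integer a such that a has exactly 10 positive divisors but a is odd; we check each in order.
For a = 48, 80, 112, 162, 176, 208, 272, 304, 368 the conclusion holds.
a = 405: divisors of 405: 10 divisors; 405 is odd.

a = 405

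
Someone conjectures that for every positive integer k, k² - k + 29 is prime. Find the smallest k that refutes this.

k = 3

For k = 1, 2 the conclusion holds.
k = 3: k² - k + 29 = 35 = 5 × 7, composite.
Thus k = 3 disproves the claim, and no smaller k works.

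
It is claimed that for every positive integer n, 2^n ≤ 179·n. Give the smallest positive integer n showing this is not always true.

n = 11

We need the least positive integer n for which 2^n > 179·n.
For n = 1, 2, 3, 4, 5, 6, 7, 8, 9, 10 the conclusion holds.
n = 11: 2^n = 2048 and 179·n = 1969, so 2048 > 1969.
Thus n = 11 disproves the claim, and no smaller n works.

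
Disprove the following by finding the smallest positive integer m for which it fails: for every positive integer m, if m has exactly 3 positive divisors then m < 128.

We need the least positive integer m for which m has exactly 3 positive divisors but the claim fails.
The first 5 eligible values, up to m = 121, all satisfy the conclusion.
m = 169: τ(169) = 3; 169 ≥ 128.
Hence m = 169 is a counterexample.

m = 169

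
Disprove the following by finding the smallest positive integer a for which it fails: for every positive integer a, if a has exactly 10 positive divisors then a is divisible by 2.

A counterexample is any positive integer a such that a has exactly 10 positive divisors but a is not divisible by 2; we check each in order.
For a = 48, 80, 112, 162, 176, 208, 272, 304, 368 the conclusion holds.
a = 405: τ(405) = 10; 405 mod 2 = 1.
Hence a = 405 is a counterexample.

a = 405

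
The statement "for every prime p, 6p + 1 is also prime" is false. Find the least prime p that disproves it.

p = 19

The first 7 eligible values, up to p = 17, all satisfy the conclusion.
p = 19: 6p + 1 = 115 = 5 × 23, not prime.
Hence p = 19 is a counterexample.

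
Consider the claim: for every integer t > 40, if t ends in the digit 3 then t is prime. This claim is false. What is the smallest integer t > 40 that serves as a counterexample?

t = 43: 43 ends in 3 and is prime.
t = 53: 53 ends in 3 and is prime.
t = 63: 63 ends in 3; 63 = 3 × 21, composite.

t = 63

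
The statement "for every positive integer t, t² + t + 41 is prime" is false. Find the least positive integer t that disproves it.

We need the least positive integer t for which t² + t + 41 is not prime.
For t = 1, 2, 3, 4, …, 37, 38, 39 the conclusion holds.
t = 40: t² + t + 41 = 1681 = 41 × 41, composite.
So t = 40 is the smallest counterexample.

t = 40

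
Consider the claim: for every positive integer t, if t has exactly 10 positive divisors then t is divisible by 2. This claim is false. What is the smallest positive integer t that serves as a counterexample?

Check each positive integer t in order until t has exactly 10 positive divisors but t is not divisible by 2.
For t = 48, 80, 112, 162, 176, 208, 272, 304, 368 the conclusion holds.
t = 405: τ(405) = 10; 405 mod 2 = 1.

t = 405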